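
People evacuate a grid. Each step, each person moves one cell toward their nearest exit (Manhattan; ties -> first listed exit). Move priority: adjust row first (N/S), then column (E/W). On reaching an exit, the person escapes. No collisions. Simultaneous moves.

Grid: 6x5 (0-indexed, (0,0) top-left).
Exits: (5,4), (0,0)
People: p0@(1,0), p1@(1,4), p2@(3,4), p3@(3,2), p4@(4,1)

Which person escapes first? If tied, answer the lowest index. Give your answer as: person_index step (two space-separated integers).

Answer: 0 1

Derivation:
Step 1: p0:(1,0)->(0,0)->EXIT | p1:(1,4)->(2,4) | p2:(3,4)->(4,4) | p3:(3,2)->(4,2) | p4:(4,1)->(5,1)
Step 2: p0:escaped | p1:(2,4)->(3,4) | p2:(4,4)->(5,4)->EXIT | p3:(4,2)->(5,2) | p4:(5,1)->(5,2)
Step 3: p0:escaped | p1:(3,4)->(4,4) | p2:escaped | p3:(5,2)->(5,3) | p4:(5,2)->(5,3)
Step 4: p0:escaped | p1:(4,4)->(5,4)->EXIT | p2:escaped | p3:(5,3)->(5,4)->EXIT | p4:(5,3)->(5,4)->EXIT
Exit steps: [1, 4, 2, 4, 4]
First to escape: p0 at step 1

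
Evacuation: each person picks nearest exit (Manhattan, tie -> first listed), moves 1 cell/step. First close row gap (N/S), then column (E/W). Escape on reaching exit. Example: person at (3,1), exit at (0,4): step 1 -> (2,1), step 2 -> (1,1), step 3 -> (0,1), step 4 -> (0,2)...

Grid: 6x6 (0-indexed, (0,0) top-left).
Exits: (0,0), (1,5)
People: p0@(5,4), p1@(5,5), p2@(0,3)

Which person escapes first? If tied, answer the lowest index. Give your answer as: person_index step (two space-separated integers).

Step 1: p0:(5,4)->(4,4) | p1:(5,5)->(4,5) | p2:(0,3)->(0,2)
Step 2: p0:(4,4)->(3,4) | p1:(4,5)->(3,5) | p2:(0,2)->(0,1)
Step 3: p0:(3,4)->(2,4) | p1:(3,5)->(2,5) | p2:(0,1)->(0,0)->EXIT
Step 4: p0:(2,4)->(1,4) | p1:(2,5)->(1,5)->EXIT | p2:escaped
Step 5: p0:(1,4)->(1,5)->EXIT | p1:escaped | p2:escaped
Exit steps: [5, 4, 3]
First to escape: p2 at step 3

Answer: 2 3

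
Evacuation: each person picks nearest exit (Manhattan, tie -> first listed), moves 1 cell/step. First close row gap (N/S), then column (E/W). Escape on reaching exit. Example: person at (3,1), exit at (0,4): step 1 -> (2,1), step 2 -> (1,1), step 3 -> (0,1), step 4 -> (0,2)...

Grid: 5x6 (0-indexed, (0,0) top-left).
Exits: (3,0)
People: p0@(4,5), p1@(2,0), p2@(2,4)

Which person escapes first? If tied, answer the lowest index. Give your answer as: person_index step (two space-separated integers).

Answer: 1 1

Derivation:
Step 1: p0:(4,5)->(3,5) | p1:(2,0)->(3,0)->EXIT | p2:(2,4)->(3,4)
Step 2: p0:(3,5)->(3,4) | p1:escaped | p2:(3,4)->(3,3)
Step 3: p0:(3,4)->(3,3) | p1:escaped | p2:(3,3)->(3,2)
Step 4: p0:(3,3)->(3,2) | p1:escaped | p2:(3,2)->(3,1)
Step 5: p0:(3,2)->(3,1) | p1:escaped | p2:(3,1)->(3,0)->EXIT
Step 6: p0:(3,1)->(3,0)->EXIT | p1:escaped | p2:escaped
Exit steps: [6, 1, 5]
First to escape: p1 at step 1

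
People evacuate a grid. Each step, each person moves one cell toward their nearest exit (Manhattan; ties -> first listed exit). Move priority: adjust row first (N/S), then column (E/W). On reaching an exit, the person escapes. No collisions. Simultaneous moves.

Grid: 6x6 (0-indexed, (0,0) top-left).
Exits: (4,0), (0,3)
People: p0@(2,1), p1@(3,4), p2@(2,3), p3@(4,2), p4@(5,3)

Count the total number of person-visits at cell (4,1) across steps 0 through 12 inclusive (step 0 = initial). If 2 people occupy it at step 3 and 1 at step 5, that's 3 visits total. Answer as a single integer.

Answer: 3

Derivation:
Step 0: p0@(2,1) p1@(3,4) p2@(2,3) p3@(4,2) p4@(5,3) -> at (4,1): 0 [-], cum=0
Step 1: p0@(3,1) p1@(2,4) p2@(1,3) p3@(4,1) p4@(4,3) -> at (4,1): 1 [p3], cum=1
Step 2: p0@(4,1) p1@(1,4) p2@ESC p3@ESC p4@(4,2) -> at (4,1): 1 [p0], cum=2
Step 3: p0@ESC p1@(0,4) p2@ESC p3@ESC p4@(4,1) -> at (4,1): 1 [p4], cum=3
Step 4: p0@ESC p1@ESC p2@ESC p3@ESC p4@ESC -> at (4,1): 0 [-], cum=3
Total visits = 3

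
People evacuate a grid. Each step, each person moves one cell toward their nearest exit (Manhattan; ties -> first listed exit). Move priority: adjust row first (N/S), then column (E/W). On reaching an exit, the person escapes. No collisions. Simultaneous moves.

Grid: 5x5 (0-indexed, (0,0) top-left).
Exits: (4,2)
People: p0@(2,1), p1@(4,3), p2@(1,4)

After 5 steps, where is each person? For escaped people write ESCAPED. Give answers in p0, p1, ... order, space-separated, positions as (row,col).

Step 1: p0:(2,1)->(3,1) | p1:(4,3)->(4,2)->EXIT | p2:(1,4)->(2,4)
Step 2: p0:(3,1)->(4,1) | p1:escaped | p2:(2,4)->(3,4)
Step 3: p0:(4,1)->(4,2)->EXIT | p1:escaped | p2:(3,4)->(4,4)
Step 4: p0:escaped | p1:escaped | p2:(4,4)->(4,3)
Step 5: p0:escaped | p1:escaped | p2:(4,3)->(4,2)->EXIT

ESCAPED ESCAPED ESCAPED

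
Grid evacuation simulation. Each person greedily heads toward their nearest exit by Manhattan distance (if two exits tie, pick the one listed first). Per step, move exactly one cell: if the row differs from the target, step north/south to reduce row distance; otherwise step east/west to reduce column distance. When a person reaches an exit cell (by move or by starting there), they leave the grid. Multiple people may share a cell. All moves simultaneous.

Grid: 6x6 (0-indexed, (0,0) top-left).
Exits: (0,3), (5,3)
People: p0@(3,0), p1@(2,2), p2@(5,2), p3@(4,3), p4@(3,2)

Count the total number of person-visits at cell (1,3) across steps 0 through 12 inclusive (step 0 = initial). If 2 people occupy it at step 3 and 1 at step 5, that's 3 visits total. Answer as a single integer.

Answer: 0

Derivation:
Step 0: p0@(3,0) p1@(2,2) p2@(5,2) p3@(4,3) p4@(3,2) -> at (1,3): 0 [-], cum=0
Step 1: p0@(4,0) p1@(1,2) p2@ESC p3@ESC p4@(4,2) -> at (1,3): 0 [-], cum=0
Step 2: p0@(5,0) p1@(0,2) p2@ESC p3@ESC p4@(5,2) -> at (1,3): 0 [-], cum=0
Step 3: p0@(5,1) p1@ESC p2@ESC p3@ESC p4@ESC -> at (1,3): 0 [-], cum=0
Step 4: p0@(5,2) p1@ESC p2@ESC p3@ESC p4@ESC -> at (1,3): 0 [-], cum=0
Step 5: p0@ESC p1@ESC p2@ESC p3@ESC p4@ESC -> at (1,3): 0 [-], cum=0
Total visits = 0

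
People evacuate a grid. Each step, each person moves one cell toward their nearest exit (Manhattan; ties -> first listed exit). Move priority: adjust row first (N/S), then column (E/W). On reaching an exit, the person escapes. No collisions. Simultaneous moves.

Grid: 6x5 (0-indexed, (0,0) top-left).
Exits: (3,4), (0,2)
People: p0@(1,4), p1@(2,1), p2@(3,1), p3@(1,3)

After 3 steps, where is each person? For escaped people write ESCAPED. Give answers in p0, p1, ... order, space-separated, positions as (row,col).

Step 1: p0:(1,4)->(2,4) | p1:(2,1)->(1,1) | p2:(3,1)->(3,2) | p3:(1,3)->(0,3)
Step 2: p0:(2,4)->(3,4)->EXIT | p1:(1,1)->(0,1) | p2:(3,2)->(3,3) | p3:(0,3)->(0,2)->EXIT
Step 3: p0:escaped | p1:(0,1)->(0,2)->EXIT | p2:(3,3)->(3,4)->EXIT | p3:escaped

ESCAPED ESCAPED ESCAPED ESCAPED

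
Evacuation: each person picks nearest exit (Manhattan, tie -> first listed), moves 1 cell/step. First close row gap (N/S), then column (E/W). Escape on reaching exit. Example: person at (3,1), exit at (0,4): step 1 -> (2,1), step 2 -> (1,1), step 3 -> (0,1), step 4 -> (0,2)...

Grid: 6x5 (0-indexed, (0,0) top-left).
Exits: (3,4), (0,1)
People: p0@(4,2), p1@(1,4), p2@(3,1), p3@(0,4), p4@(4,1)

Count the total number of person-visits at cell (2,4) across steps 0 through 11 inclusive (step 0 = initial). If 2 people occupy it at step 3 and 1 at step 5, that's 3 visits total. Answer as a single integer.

Answer: 2

Derivation:
Step 0: p0@(4,2) p1@(1,4) p2@(3,1) p3@(0,4) p4@(4,1) -> at (2,4): 0 [-], cum=0
Step 1: p0@(3,2) p1@(2,4) p2@(3,2) p3@(1,4) p4@(3,1) -> at (2,4): 1 [p1], cum=1
Step 2: p0@(3,3) p1@ESC p2@(3,3) p3@(2,4) p4@(3,2) -> at (2,4): 1 [p3], cum=2
Step 3: p0@ESC p1@ESC p2@ESC p3@ESC p4@(3,3) -> at (2,4): 0 [-], cum=2
Step 4: p0@ESC p1@ESC p2@ESC p3@ESC p4@ESC -> at (2,4): 0 [-], cum=2
Total visits = 2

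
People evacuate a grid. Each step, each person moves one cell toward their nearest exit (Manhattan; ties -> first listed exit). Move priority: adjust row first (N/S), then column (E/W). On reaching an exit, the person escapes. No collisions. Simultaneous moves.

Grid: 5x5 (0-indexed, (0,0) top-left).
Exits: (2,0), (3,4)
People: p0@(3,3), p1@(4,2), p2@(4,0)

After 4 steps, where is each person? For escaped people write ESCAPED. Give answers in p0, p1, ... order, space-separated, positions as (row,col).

Step 1: p0:(3,3)->(3,4)->EXIT | p1:(4,2)->(3,2) | p2:(4,0)->(3,0)
Step 2: p0:escaped | p1:(3,2)->(3,3) | p2:(3,0)->(2,0)->EXIT
Step 3: p0:escaped | p1:(3,3)->(3,4)->EXIT | p2:escaped

ESCAPED ESCAPED ESCAPED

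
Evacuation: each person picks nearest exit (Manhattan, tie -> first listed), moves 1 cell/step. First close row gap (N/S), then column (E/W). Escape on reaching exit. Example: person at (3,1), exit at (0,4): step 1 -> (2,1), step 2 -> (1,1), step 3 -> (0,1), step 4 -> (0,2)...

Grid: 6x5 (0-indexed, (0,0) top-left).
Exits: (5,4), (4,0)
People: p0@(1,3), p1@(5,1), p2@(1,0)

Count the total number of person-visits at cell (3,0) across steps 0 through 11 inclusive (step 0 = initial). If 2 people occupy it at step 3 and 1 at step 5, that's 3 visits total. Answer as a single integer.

Step 0: p0@(1,3) p1@(5,1) p2@(1,0) -> at (3,0): 0 [-], cum=0
Step 1: p0@(2,3) p1@(4,1) p2@(2,0) -> at (3,0): 0 [-], cum=0
Step 2: p0@(3,3) p1@ESC p2@(3,0) -> at (3,0): 1 [p2], cum=1
Step 3: p0@(4,3) p1@ESC p2@ESC -> at (3,0): 0 [-], cum=1
Step 4: p0@(5,3) p1@ESC p2@ESC -> at (3,0): 0 [-], cum=1
Step 5: p0@ESC p1@ESC p2@ESC -> at (3,0): 0 [-], cum=1
Total visits = 1

Answer: 1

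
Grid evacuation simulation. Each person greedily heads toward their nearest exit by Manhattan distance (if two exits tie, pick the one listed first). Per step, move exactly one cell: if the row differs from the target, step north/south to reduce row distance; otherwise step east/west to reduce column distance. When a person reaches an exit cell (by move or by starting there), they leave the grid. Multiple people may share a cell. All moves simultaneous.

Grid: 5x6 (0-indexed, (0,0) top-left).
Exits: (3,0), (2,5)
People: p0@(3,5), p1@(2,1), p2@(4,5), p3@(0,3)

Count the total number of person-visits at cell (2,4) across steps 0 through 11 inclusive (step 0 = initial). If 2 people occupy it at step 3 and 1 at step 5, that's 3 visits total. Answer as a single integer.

Step 0: p0@(3,5) p1@(2,1) p2@(4,5) p3@(0,3) -> at (2,4): 0 [-], cum=0
Step 1: p0@ESC p1@(3,1) p2@(3,5) p3@(1,3) -> at (2,4): 0 [-], cum=0
Step 2: p0@ESC p1@ESC p2@ESC p3@(2,3) -> at (2,4): 0 [-], cum=0
Step 3: p0@ESC p1@ESC p2@ESC p3@(2,4) -> at (2,4): 1 [p3], cum=1
Step 4: p0@ESC p1@ESC p2@ESC p3@ESC -> at (2,4): 0 [-], cum=1
Total visits = 1

Answer: 1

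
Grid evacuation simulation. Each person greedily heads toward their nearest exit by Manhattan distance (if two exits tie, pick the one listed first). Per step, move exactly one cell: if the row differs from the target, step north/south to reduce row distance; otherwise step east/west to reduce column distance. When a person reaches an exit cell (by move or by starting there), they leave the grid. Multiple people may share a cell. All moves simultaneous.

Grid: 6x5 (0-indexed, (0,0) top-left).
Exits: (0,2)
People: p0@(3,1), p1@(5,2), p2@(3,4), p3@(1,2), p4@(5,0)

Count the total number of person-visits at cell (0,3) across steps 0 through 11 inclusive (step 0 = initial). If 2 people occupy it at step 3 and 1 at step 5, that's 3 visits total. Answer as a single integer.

Answer: 1

Derivation:
Step 0: p0@(3,1) p1@(5,2) p2@(3,4) p3@(1,2) p4@(5,0) -> at (0,3): 0 [-], cum=0
Step 1: p0@(2,1) p1@(4,2) p2@(2,4) p3@ESC p4@(4,0) -> at (0,3): 0 [-], cum=0
Step 2: p0@(1,1) p1@(3,2) p2@(1,4) p3@ESC p4@(3,0) -> at (0,3): 0 [-], cum=0
Step 3: p0@(0,1) p1@(2,2) p2@(0,4) p3@ESC p4@(2,0) -> at (0,3): 0 [-], cum=0
Step 4: p0@ESC p1@(1,2) p2@(0,3) p3@ESC p4@(1,0) -> at (0,3): 1 [p2], cum=1
Step 5: p0@ESC p1@ESC p2@ESC p3@ESC p4@(0,0) -> at (0,3): 0 [-], cum=1
Step 6: p0@ESC p1@ESC p2@ESC p3@ESC p4@(0,1) -> at (0,3): 0 [-], cum=1
Step 7: p0@ESC p1@ESC p2@ESC p3@ESC p4@ESC -> at (0,3): 0 [-], cum=1
Total visits = 1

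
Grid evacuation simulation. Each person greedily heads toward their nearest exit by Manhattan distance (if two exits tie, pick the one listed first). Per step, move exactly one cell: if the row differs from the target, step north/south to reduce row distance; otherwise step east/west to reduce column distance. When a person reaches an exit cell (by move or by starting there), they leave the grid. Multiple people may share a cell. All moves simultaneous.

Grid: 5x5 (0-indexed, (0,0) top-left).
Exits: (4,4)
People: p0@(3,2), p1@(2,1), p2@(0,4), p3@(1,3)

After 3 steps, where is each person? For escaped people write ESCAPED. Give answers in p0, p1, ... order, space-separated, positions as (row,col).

Step 1: p0:(3,2)->(4,2) | p1:(2,1)->(3,1) | p2:(0,4)->(1,4) | p3:(1,3)->(2,3)
Step 2: p0:(4,2)->(4,3) | p1:(3,1)->(4,1) | p2:(1,4)->(2,4) | p3:(2,3)->(3,3)
Step 3: p0:(4,3)->(4,4)->EXIT | p1:(4,1)->(4,2) | p2:(2,4)->(3,4) | p3:(3,3)->(4,3)

ESCAPED (4,2) (3,4) (4,3)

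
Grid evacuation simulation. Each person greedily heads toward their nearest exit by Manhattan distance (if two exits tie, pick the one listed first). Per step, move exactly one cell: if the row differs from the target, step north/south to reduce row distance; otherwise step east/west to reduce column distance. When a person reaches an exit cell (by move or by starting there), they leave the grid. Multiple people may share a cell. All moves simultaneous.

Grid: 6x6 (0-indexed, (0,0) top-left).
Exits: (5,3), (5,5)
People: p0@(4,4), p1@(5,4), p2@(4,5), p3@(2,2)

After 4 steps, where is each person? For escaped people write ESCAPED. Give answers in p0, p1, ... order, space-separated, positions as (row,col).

Step 1: p0:(4,4)->(5,4) | p1:(5,4)->(5,3)->EXIT | p2:(4,5)->(5,5)->EXIT | p3:(2,2)->(3,2)
Step 2: p0:(5,4)->(5,3)->EXIT | p1:escaped | p2:escaped | p3:(3,2)->(4,2)
Step 3: p0:escaped | p1:escaped | p2:escaped | p3:(4,2)->(5,2)
Step 4: p0:escaped | p1:escaped | p2:escaped | p3:(5,2)->(5,3)->EXIT

ESCAPED ESCAPED ESCAPED ESCAPED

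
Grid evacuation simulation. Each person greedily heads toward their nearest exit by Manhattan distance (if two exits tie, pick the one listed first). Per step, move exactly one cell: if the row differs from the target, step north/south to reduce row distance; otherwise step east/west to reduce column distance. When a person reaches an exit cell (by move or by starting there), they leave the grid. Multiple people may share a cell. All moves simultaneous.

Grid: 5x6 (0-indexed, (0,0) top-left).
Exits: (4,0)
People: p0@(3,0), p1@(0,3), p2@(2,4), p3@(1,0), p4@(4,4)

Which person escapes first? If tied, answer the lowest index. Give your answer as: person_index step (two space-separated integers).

Answer: 0 1

Derivation:
Step 1: p0:(3,0)->(4,0)->EXIT | p1:(0,3)->(1,3) | p2:(2,4)->(3,4) | p3:(1,0)->(2,0) | p4:(4,4)->(4,3)
Step 2: p0:escaped | p1:(1,3)->(2,3) | p2:(3,4)->(4,4) | p3:(2,0)->(3,0) | p4:(4,3)->(4,2)
Step 3: p0:escaped | p1:(2,3)->(3,3) | p2:(4,4)->(4,3) | p3:(3,0)->(4,0)->EXIT | p4:(4,2)->(4,1)
Step 4: p0:escaped | p1:(3,3)->(4,3) | p2:(4,3)->(4,2) | p3:escaped | p4:(4,1)->(4,0)->EXIT
Step 5: p0:escaped | p1:(4,3)->(4,2) | p2:(4,2)->(4,1) | p3:escaped | p4:escaped
Step 6: p0:escaped | p1:(4,2)->(4,1) | p2:(4,1)->(4,0)->EXIT | p3:escaped | p4:escaped
Step 7: p0:escaped | p1:(4,1)->(4,0)->EXIT | p2:escaped | p3:escaped | p4:escaped
Exit steps: [1, 7, 6, 3, 4]
First to escape: p0 at step 1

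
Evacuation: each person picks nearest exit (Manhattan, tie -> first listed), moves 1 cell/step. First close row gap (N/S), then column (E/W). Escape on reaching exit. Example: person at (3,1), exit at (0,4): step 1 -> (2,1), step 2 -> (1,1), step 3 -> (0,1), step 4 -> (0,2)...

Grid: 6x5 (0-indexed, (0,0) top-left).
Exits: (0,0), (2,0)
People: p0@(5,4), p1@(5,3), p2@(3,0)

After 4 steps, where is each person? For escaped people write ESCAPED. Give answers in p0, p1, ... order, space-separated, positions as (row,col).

Step 1: p0:(5,4)->(4,4) | p1:(5,3)->(4,3) | p2:(3,0)->(2,0)->EXIT
Step 2: p0:(4,4)->(3,4) | p1:(4,3)->(3,3) | p2:escaped
Step 3: p0:(3,4)->(2,4) | p1:(3,3)->(2,3) | p2:escaped
Step 4: p0:(2,4)->(2,3) | p1:(2,3)->(2,2) | p2:escaped

(2,3) (2,2) ESCAPED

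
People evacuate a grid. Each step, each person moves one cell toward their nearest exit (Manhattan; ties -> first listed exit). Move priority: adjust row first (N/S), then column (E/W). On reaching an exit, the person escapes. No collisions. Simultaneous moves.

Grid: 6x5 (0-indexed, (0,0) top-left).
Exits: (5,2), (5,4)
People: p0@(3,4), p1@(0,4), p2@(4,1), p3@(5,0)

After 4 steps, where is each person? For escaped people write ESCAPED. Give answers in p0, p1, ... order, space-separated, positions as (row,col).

Step 1: p0:(3,4)->(4,4) | p1:(0,4)->(1,4) | p2:(4,1)->(5,1) | p3:(5,0)->(5,1)
Step 2: p0:(4,4)->(5,4)->EXIT | p1:(1,4)->(2,4) | p2:(5,1)->(5,2)->EXIT | p3:(5,1)->(5,2)->EXIT
Step 3: p0:escaped | p1:(2,4)->(3,4) | p2:escaped | p3:escaped
Step 4: p0:escaped | p1:(3,4)->(4,4) | p2:escaped | p3:escaped

ESCAPED (4,4) ESCAPED ESCAPED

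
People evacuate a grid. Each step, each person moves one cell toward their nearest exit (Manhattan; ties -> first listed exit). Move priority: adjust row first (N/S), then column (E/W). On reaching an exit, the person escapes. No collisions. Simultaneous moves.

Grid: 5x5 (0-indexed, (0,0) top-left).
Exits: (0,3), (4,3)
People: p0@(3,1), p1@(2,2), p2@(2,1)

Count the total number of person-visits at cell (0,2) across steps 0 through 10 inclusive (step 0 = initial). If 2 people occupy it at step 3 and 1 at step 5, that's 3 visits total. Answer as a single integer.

Step 0: p0@(3,1) p1@(2,2) p2@(2,1) -> at (0,2): 0 [-], cum=0
Step 1: p0@(4,1) p1@(1,2) p2@(1,1) -> at (0,2): 0 [-], cum=0
Step 2: p0@(4,2) p1@(0,2) p2@(0,1) -> at (0,2): 1 [p1], cum=1
Step 3: p0@ESC p1@ESC p2@(0,2) -> at (0,2): 1 [p2], cum=2
Step 4: p0@ESC p1@ESC p2@ESC -> at (0,2): 0 [-], cum=2
Total visits = 2

Answer: 2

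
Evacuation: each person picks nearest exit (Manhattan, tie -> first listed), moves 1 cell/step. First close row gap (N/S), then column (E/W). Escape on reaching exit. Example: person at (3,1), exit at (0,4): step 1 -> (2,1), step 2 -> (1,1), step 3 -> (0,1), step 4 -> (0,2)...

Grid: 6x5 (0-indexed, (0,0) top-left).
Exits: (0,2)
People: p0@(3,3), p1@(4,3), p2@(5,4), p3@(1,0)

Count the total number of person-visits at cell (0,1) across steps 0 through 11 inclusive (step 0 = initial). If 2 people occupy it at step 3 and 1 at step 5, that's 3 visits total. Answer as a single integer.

Step 0: p0@(3,3) p1@(4,3) p2@(5,4) p3@(1,0) -> at (0,1): 0 [-], cum=0
Step 1: p0@(2,3) p1@(3,3) p2@(4,4) p3@(0,0) -> at (0,1): 0 [-], cum=0
Step 2: p0@(1,3) p1@(2,3) p2@(3,4) p3@(0,1) -> at (0,1): 1 [p3], cum=1
Step 3: p0@(0,3) p1@(1,3) p2@(2,4) p3@ESC -> at (0,1): 0 [-], cum=1
Step 4: p0@ESC p1@(0,3) p2@(1,4) p3@ESC -> at (0,1): 0 [-], cum=1
Step 5: p0@ESC p1@ESC p2@(0,4) p3@ESC -> at (0,1): 0 [-], cum=1
Step 6: p0@ESC p1@ESC p2@(0,3) p3@ESC -> at (0,1): 0 [-], cum=1
Step 7: p0@ESC p1@ESC p2@ESC p3@ESC -> at (0,1): 0 [-], cum=1
Total visits = 1

Answer: 1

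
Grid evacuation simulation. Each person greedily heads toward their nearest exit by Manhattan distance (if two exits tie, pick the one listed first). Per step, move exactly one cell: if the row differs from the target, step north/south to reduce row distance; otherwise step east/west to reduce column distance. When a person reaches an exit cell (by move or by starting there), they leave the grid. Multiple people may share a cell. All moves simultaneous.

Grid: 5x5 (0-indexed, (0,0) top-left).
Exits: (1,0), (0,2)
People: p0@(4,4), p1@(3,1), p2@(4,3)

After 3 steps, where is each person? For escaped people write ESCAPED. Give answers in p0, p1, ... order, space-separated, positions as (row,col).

Step 1: p0:(4,4)->(3,4) | p1:(3,1)->(2,1) | p2:(4,3)->(3,3)
Step 2: p0:(3,4)->(2,4) | p1:(2,1)->(1,1) | p2:(3,3)->(2,3)
Step 3: p0:(2,4)->(1,4) | p1:(1,1)->(1,0)->EXIT | p2:(2,3)->(1,3)

(1,4) ESCAPED (1,3)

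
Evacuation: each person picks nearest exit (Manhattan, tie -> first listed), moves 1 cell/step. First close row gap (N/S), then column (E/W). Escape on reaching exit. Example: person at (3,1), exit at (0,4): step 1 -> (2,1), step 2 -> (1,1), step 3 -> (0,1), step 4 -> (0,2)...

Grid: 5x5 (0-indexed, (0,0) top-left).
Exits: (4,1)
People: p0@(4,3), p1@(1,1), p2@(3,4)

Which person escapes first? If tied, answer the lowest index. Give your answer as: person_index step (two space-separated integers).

Step 1: p0:(4,3)->(4,2) | p1:(1,1)->(2,1) | p2:(3,4)->(4,4)
Step 2: p0:(4,2)->(4,1)->EXIT | p1:(2,1)->(3,1) | p2:(4,4)->(4,3)
Step 3: p0:escaped | p1:(3,1)->(4,1)->EXIT | p2:(4,3)->(4,2)
Step 4: p0:escaped | p1:escaped | p2:(4,2)->(4,1)->EXIT
Exit steps: [2, 3, 4]
First to escape: p0 at step 2

Answer: 0 2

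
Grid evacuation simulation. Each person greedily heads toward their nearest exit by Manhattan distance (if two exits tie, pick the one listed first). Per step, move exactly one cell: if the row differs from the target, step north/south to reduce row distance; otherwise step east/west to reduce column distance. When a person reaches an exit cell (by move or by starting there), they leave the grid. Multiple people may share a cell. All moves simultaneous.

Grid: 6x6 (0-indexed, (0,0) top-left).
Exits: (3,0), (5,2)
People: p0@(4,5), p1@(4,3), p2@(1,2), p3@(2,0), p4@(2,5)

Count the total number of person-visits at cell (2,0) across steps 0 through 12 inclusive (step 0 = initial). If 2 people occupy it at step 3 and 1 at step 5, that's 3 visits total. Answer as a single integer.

Answer: 1

Derivation:
Step 0: p0@(4,5) p1@(4,3) p2@(1,2) p3@(2,0) p4@(2,5) -> at (2,0): 1 [p3], cum=1
Step 1: p0@(5,5) p1@(5,3) p2@(2,2) p3@ESC p4@(3,5) -> at (2,0): 0 [-], cum=1
Step 2: p0@(5,4) p1@ESC p2@(3,2) p3@ESC p4@(3,4) -> at (2,0): 0 [-], cum=1
Step 3: p0@(5,3) p1@ESC p2@(3,1) p3@ESC p4@(3,3) -> at (2,0): 0 [-], cum=1
Step 4: p0@ESC p1@ESC p2@ESC p3@ESC p4@(3,2) -> at (2,0): 0 [-], cum=1
Step 5: p0@ESC p1@ESC p2@ESC p3@ESC p4@(3,1) -> at (2,0): 0 [-], cum=1
Step 6: p0@ESC p1@ESC p2@ESC p3@ESC p4@ESC -> at (2,0): 0 [-], cum=1
Total visits = 1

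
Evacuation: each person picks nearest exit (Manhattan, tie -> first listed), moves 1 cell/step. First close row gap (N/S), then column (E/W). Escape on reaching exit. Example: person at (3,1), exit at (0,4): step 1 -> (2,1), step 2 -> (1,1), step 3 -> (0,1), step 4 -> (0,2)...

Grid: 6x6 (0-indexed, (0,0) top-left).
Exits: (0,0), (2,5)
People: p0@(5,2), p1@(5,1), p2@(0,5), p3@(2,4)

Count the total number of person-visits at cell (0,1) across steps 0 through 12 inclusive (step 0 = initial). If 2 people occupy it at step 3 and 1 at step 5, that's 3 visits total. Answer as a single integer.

Answer: 1

Derivation:
Step 0: p0@(5,2) p1@(5,1) p2@(0,5) p3@(2,4) -> at (0,1): 0 [-], cum=0
Step 1: p0@(4,2) p1@(4,1) p2@(1,5) p3@ESC -> at (0,1): 0 [-], cum=0
Step 2: p0@(3,2) p1@(3,1) p2@ESC p3@ESC -> at (0,1): 0 [-], cum=0
Step 3: p0@(2,2) p1@(2,1) p2@ESC p3@ESC -> at (0,1): 0 [-], cum=0
Step 4: p0@(2,3) p1@(1,1) p2@ESC p3@ESC -> at (0,1): 0 [-], cum=0
Step 5: p0@(2,4) p1@(0,1) p2@ESC p3@ESC -> at (0,1): 1 [p1], cum=1
Step 6: p0@ESC p1@ESC p2@ESC p3@ESC -> at (0,1): 0 [-], cum=1
Total visits = 1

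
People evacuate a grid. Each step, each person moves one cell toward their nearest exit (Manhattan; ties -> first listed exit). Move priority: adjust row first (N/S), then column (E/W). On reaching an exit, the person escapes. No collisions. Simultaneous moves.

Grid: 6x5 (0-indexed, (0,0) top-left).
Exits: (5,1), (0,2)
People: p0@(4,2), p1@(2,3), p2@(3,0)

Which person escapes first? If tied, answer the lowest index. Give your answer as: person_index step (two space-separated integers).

Step 1: p0:(4,2)->(5,2) | p1:(2,3)->(1,3) | p2:(3,0)->(4,0)
Step 2: p0:(5,2)->(5,1)->EXIT | p1:(1,3)->(0,3) | p2:(4,0)->(5,0)
Step 3: p0:escaped | p1:(0,3)->(0,2)->EXIT | p2:(5,0)->(5,1)->EXIT
Exit steps: [2, 3, 3]
First to escape: p0 at step 2

Answer: 0 2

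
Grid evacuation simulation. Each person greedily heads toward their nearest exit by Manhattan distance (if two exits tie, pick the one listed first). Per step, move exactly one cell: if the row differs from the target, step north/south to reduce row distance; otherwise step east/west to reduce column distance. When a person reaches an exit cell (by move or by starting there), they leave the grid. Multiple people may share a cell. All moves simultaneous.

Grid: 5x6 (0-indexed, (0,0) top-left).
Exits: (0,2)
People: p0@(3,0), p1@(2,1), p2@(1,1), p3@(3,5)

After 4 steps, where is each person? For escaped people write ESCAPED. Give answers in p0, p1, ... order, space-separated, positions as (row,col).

Step 1: p0:(3,0)->(2,0) | p1:(2,1)->(1,1) | p2:(1,1)->(0,1) | p3:(3,5)->(2,5)
Step 2: p0:(2,0)->(1,0) | p1:(1,1)->(0,1) | p2:(0,1)->(0,2)->EXIT | p3:(2,5)->(1,5)
Step 3: p0:(1,0)->(0,0) | p1:(0,1)->(0,2)->EXIT | p2:escaped | p3:(1,5)->(0,5)
Step 4: p0:(0,0)->(0,1) | p1:escaped | p2:escaped | p3:(0,5)->(0,4)

(0,1) ESCAPED ESCAPED (0,4)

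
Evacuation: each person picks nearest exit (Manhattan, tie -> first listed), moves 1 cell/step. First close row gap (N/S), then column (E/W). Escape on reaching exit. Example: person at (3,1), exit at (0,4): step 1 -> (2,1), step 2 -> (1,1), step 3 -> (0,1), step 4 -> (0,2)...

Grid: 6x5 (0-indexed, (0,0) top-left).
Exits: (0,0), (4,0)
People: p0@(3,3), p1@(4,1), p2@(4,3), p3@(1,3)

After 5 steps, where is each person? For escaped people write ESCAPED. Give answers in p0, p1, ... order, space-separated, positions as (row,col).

Step 1: p0:(3,3)->(4,3) | p1:(4,1)->(4,0)->EXIT | p2:(4,3)->(4,2) | p3:(1,3)->(0,3)
Step 2: p0:(4,3)->(4,2) | p1:escaped | p2:(4,2)->(4,1) | p3:(0,3)->(0,2)
Step 3: p0:(4,2)->(4,1) | p1:escaped | p2:(4,1)->(4,0)->EXIT | p3:(0,2)->(0,1)
Step 4: p0:(4,1)->(4,0)->EXIT | p1:escaped | p2:escaped | p3:(0,1)->(0,0)->EXIT

ESCAPED ESCAPED ESCAPED ESCAPED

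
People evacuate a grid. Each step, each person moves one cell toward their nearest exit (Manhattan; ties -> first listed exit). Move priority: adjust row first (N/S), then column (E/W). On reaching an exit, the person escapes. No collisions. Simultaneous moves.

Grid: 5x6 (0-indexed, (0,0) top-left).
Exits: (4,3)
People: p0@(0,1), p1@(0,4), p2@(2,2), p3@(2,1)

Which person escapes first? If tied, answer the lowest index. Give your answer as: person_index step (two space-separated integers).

Answer: 2 3

Derivation:
Step 1: p0:(0,1)->(1,1) | p1:(0,4)->(1,4) | p2:(2,2)->(3,2) | p3:(2,1)->(3,1)
Step 2: p0:(1,1)->(2,1) | p1:(1,4)->(2,4) | p2:(3,2)->(4,2) | p3:(3,1)->(4,1)
Step 3: p0:(2,1)->(3,1) | p1:(2,4)->(3,4) | p2:(4,2)->(4,3)->EXIT | p3:(4,1)->(4,2)
Step 4: p0:(3,1)->(4,1) | p1:(3,4)->(4,4) | p2:escaped | p3:(4,2)->(4,3)->EXIT
Step 5: p0:(4,1)->(4,2) | p1:(4,4)->(4,3)->EXIT | p2:escaped | p3:escaped
Step 6: p0:(4,2)->(4,3)->EXIT | p1:escaped | p2:escaped | p3:escaped
Exit steps: [6, 5, 3, 4]
First to escape: p2 at step 3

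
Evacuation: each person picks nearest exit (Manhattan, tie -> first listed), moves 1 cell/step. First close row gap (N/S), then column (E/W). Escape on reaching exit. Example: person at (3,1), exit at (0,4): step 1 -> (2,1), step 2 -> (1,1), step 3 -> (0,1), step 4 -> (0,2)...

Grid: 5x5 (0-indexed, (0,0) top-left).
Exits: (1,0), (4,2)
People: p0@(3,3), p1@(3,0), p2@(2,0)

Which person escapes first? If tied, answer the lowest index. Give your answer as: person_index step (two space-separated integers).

Answer: 2 1

Derivation:
Step 1: p0:(3,3)->(4,3) | p1:(3,0)->(2,0) | p2:(2,0)->(1,0)->EXIT
Step 2: p0:(4,3)->(4,2)->EXIT | p1:(2,0)->(1,0)->EXIT | p2:escaped
Exit steps: [2, 2, 1]
First to escape: p2 at step 1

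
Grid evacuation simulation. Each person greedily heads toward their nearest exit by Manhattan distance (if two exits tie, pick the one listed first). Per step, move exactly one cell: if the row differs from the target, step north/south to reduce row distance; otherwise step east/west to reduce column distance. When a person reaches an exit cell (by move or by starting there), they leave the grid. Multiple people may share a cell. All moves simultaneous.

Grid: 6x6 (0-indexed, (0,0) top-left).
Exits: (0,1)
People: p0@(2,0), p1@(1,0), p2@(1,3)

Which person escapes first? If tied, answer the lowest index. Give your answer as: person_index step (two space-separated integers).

Answer: 1 2

Derivation:
Step 1: p0:(2,0)->(1,0) | p1:(1,0)->(0,0) | p2:(1,3)->(0,3)
Step 2: p0:(1,0)->(0,0) | p1:(0,0)->(0,1)->EXIT | p2:(0,3)->(0,2)
Step 3: p0:(0,0)->(0,1)->EXIT | p1:escaped | p2:(0,2)->(0,1)->EXIT
Exit steps: [3, 2, 3]
First to escape: p1 at step 2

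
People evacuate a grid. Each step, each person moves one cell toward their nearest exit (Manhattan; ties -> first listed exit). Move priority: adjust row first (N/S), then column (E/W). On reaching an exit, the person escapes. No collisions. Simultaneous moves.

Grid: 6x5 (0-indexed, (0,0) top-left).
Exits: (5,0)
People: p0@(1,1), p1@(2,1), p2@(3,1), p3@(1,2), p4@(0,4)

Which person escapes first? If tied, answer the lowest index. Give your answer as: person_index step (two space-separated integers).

Answer: 2 3

Derivation:
Step 1: p0:(1,1)->(2,1) | p1:(2,1)->(3,1) | p2:(3,1)->(4,1) | p3:(1,2)->(2,2) | p4:(0,4)->(1,4)
Step 2: p0:(2,1)->(3,1) | p1:(3,1)->(4,1) | p2:(4,1)->(5,1) | p3:(2,2)->(3,2) | p4:(1,4)->(2,4)
Step 3: p0:(3,1)->(4,1) | p1:(4,1)->(5,1) | p2:(5,1)->(5,0)->EXIT | p3:(3,2)->(4,2) | p4:(2,4)->(3,4)
Step 4: p0:(4,1)->(5,1) | p1:(5,1)->(5,0)->EXIT | p2:escaped | p3:(4,2)->(5,2) | p4:(3,4)->(4,4)
Step 5: p0:(5,1)->(5,0)->EXIT | p1:escaped | p2:escaped | p3:(5,2)->(5,1) | p4:(4,4)->(5,4)
Step 6: p0:escaped | p1:escaped | p2:escaped | p3:(5,1)->(5,0)->EXIT | p4:(5,4)->(5,3)
Step 7: p0:escaped | p1:escaped | p2:escaped | p3:escaped | p4:(5,3)->(5,2)
Step 8: p0:escaped | p1:escaped | p2:escaped | p3:escaped | p4:(5,2)->(5,1)
Step 9: p0:escaped | p1:escaped | p2:escaped | p3:escaped | p4:(5,1)->(5,0)->EXIT
Exit steps: [5, 4, 3, 6, 9]
First to escape: p2 at step 3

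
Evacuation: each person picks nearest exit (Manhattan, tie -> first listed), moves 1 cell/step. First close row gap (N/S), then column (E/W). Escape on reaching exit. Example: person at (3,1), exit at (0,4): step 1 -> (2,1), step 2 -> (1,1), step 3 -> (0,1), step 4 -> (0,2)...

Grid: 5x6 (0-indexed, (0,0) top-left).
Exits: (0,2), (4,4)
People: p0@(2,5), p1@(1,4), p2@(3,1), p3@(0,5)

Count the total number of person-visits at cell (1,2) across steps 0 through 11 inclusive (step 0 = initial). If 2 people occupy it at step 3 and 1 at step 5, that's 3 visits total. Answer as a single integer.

Answer: 0

Derivation:
Step 0: p0@(2,5) p1@(1,4) p2@(3,1) p3@(0,5) -> at (1,2): 0 [-], cum=0
Step 1: p0@(3,5) p1@(0,4) p2@(2,1) p3@(0,4) -> at (1,2): 0 [-], cum=0
Step 2: p0@(4,5) p1@(0,3) p2@(1,1) p3@(0,3) -> at (1,2): 0 [-], cum=0
Step 3: p0@ESC p1@ESC p2@(0,1) p3@ESC -> at (1,2): 0 [-], cum=0
Step 4: p0@ESC p1@ESC p2@ESC p3@ESC -> at (1,2): 0 [-], cum=0
Total visits = 0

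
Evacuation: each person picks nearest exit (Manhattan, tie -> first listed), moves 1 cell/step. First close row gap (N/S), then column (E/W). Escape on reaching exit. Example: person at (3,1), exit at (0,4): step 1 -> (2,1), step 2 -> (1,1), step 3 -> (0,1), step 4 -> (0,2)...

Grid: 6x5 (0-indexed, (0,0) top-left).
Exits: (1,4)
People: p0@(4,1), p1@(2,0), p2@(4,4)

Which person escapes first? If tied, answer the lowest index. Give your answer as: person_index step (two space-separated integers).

Step 1: p0:(4,1)->(3,1) | p1:(2,0)->(1,0) | p2:(4,4)->(3,4)
Step 2: p0:(3,1)->(2,1) | p1:(1,0)->(1,1) | p2:(3,4)->(2,4)
Step 3: p0:(2,1)->(1,1) | p1:(1,1)->(1,2) | p2:(2,4)->(1,4)->EXIT
Step 4: p0:(1,1)->(1,2) | p1:(1,2)->(1,3) | p2:escaped
Step 5: p0:(1,2)->(1,3) | p1:(1,3)->(1,4)->EXIT | p2:escaped
Step 6: p0:(1,3)->(1,4)->EXIT | p1:escaped | p2:escaped
Exit steps: [6, 5, 3]
First to escape: p2 at step 3

Answer: 2 3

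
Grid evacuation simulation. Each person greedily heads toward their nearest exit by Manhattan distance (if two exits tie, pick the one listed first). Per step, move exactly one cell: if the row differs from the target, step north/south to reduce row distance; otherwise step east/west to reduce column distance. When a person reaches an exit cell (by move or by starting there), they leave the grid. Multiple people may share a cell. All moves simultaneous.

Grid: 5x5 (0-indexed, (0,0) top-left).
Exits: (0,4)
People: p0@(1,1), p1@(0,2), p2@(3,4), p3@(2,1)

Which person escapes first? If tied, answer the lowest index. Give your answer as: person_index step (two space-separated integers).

Step 1: p0:(1,1)->(0,1) | p1:(0,2)->(0,3) | p2:(3,4)->(2,4) | p3:(2,1)->(1,1)
Step 2: p0:(0,1)->(0,2) | p1:(0,3)->(0,4)->EXIT | p2:(2,4)->(1,4) | p3:(1,1)->(0,1)
Step 3: p0:(0,2)->(0,3) | p1:escaped | p2:(1,4)->(0,4)->EXIT | p3:(0,1)->(0,2)
Step 4: p0:(0,3)->(0,4)->EXIT | p1:escaped | p2:escaped | p3:(0,2)->(0,3)
Step 5: p0:escaped | p1:escaped | p2:escaped | p3:(0,3)->(0,4)->EXIT
Exit steps: [4, 2, 3, 5]
First to escape: p1 at step 2

Answer: 1 2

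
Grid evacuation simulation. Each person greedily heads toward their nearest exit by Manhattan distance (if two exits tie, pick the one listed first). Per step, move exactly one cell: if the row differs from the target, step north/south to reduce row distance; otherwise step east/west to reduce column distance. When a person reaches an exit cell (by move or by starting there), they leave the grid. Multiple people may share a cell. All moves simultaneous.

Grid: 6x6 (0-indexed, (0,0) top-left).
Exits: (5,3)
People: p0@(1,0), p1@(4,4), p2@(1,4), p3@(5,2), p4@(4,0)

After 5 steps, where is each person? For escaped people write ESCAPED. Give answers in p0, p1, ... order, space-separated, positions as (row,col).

Step 1: p0:(1,0)->(2,0) | p1:(4,4)->(5,4) | p2:(1,4)->(2,4) | p3:(5,2)->(5,3)->EXIT | p4:(4,0)->(5,0)
Step 2: p0:(2,0)->(3,0) | p1:(5,4)->(5,3)->EXIT | p2:(2,4)->(3,4) | p3:escaped | p4:(5,0)->(5,1)
Step 3: p0:(3,0)->(4,0) | p1:escaped | p2:(3,4)->(4,4) | p3:escaped | p4:(5,1)->(5,2)
Step 4: p0:(4,0)->(5,0) | p1:escaped | p2:(4,4)->(5,4) | p3:escaped | p4:(5,2)->(5,3)->EXIT
Step 5: p0:(5,0)->(5,1) | p1:escaped | p2:(5,4)->(5,3)->EXIT | p3:escaped | p4:escaped

(5,1) ESCAPED ESCAPED ESCAPED ESCAPED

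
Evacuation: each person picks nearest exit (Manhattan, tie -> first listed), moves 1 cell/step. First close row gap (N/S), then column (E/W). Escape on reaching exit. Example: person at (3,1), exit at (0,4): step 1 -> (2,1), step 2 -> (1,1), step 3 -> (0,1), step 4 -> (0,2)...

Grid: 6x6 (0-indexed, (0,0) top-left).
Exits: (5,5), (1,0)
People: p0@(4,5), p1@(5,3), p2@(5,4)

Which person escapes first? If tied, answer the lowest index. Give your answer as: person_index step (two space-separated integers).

Step 1: p0:(4,5)->(5,5)->EXIT | p1:(5,3)->(5,4) | p2:(5,4)->(5,5)->EXIT
Step 2: p0:escaped | p1:(5,4)->(5,5)->EXIT | p2:escaped
Exit steps: [1, 2, 1]
First to escape: p0 at step 1

Answer: 0 1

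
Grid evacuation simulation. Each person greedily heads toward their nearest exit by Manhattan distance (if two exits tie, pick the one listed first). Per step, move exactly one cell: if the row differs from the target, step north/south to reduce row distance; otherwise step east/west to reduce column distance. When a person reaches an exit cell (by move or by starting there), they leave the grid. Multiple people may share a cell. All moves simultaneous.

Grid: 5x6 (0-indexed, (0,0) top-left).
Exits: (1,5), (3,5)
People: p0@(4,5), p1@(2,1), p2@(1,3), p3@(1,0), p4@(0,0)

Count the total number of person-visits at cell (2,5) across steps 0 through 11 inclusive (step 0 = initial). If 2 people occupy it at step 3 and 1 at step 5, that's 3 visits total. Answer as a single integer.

Answer: 0

Derivation:
Step 0: p0@(4,5) p1@(2,1) p2@(1,3) p3@(1,0) p4@(0,0) -> at (2,5): 0 [-], cum=0
Step 1: p0@ESC p1@(1,1) p2@(1,4) p3@(1,1) p4@(1,0) -> at (2,5): 0 [-], cum=0
Step 2: p0@ESC p1@(1,2) p2@ESC p3@(1,2) p4@(1,1) -> at (2,5): 0 [-], cum=0
Step 3: p0@ESC p1@(1,3) p2@ESC p3@(1,3) p4@(1,2) -> at (2,5): 0 [-], cum=0
Step 4: p0@ESC p1@(1,4) p2@ESC p3@(1,4) p4@(1,3) -> at (2,5): 0 [-], cum=0
Step 5: p0@ESC p1@ESC p2@ESC p3@ESC p4@(1,4) -> at (2,5): 0 [-], cum=0
Step 6: p0@ESC p1@ESC p2@ESC p3@ESC p4@ESC -> at (2,5): 0 [-], cum=0
Total visits = 0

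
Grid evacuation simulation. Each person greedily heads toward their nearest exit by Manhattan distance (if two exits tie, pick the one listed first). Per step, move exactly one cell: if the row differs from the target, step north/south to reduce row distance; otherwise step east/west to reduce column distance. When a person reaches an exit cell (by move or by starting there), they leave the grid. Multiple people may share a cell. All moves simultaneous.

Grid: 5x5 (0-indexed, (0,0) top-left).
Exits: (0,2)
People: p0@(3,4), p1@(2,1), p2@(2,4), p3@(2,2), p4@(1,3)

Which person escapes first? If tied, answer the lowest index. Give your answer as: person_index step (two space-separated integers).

Step 1: p0:(3,4)->(2,4) | p1:(2,1)->(1,1) | p2:(2,4)->(1,4) | p3:(2,2)->(1,2) | p4:(1,3)->(0,3)
Step 2: p0:(2,4)->(1,4) | p1:(1,1)->(0,1) | p2:(1,4)->(0,4) | p3:(1,2)->(0,2)->EXIT | p4:(0,3)->(0,2)->EXIT
Step 3: p0:(1,4)->(0,4) | p1:(0,1)->(0,2)->EXIT | p2:(0,4)->(0,3) | p3:escaped | p4:escaped
Step 4: p0:(0,4)->(0,3) | p1:escaped | p2:(0,3)->(0,2)->EXIT | p3:escaped | p4:escaped
Step 5: p0:(0,3)->(0,2)->EXIT | p1:escaped | p2:escaped | p3:escaped | p4:escaped
Exit steps: [5, 3, 4, 2, 2]
First to escape: p3 at step 2

Answer: 3 2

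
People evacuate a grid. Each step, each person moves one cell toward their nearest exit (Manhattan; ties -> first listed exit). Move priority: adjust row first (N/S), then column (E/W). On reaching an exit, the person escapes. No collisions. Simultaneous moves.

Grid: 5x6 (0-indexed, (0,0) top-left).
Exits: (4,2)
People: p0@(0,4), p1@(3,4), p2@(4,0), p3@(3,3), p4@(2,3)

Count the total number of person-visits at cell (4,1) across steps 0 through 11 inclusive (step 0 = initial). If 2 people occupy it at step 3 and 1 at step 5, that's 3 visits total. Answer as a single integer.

Answer: 1

Derivation:
Step 0: p0@(0,4) p1@(3,4) p2@(4,0) p3@(3,3) p4@(2,3) -> at (4,1): 0 [-], cum=0
Step 1: p0@(1,4) p1@(4,4) p2@(4,1) p3@(4,3) p4@(3,3) -> at (4,1): 1 [p2], cum=1
Step 2: p0@(2,4) p1@(4,3) p2@ESC p3@ESC p4@(4,3) -> at (4,1): 0 [-], cum=1
Step 3: p0@(3,4) p1@ESC p2@ESC p3@ESC p4@ESC -> at (4,1): 0 [-], cum=1
Step 4: p0@(4,4) p1@ESC p2@ESC p3@ESC p4@ESC -> at (4,1): 0 [-], cum=1
Step 5: p0@(4,3) p1@ESC p2@ESC p3@ESC p4@ESC -> at (4,1): 0 [-], cum=1
Step 6: p0@ESC p1@ESC p2@ESC p3@ESC p4@ESC -> at (4,1): 0 [-], cum=1
Total visits = 1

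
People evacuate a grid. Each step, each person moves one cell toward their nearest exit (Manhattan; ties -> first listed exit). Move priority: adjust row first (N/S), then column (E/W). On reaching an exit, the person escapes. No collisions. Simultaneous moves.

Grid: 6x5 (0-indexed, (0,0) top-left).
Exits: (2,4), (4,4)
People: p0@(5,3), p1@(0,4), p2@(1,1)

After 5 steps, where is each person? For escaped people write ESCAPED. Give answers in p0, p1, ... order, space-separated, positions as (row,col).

Step 1: p0:(5,3)->(4,3) | p1:(0,4)->(1,4) | p2:(1,1)->(2,1)
Step 2: p0:(4,3)->(4,4)->EXIT | p1:(1,4)->(2,4)->EXIT | p2:(2,1)->(2,2)
Step 3: p0:escaped | p1:escaped | p2:(2,2)->(2,3)
Step 4: p0:escaped | p1:escaped | p2:(2,3)->(2,4)->EXIT

ESCAPED ESCAPED ESCAPED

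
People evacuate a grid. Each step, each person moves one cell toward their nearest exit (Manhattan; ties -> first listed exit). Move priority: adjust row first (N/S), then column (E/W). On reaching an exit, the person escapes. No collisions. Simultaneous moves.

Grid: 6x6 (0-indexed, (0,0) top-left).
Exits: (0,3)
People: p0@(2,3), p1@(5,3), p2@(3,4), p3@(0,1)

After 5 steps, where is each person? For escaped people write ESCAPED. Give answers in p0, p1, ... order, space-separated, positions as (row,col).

Step 1: p0:(2,3)->(1,3) | p1:(5,3)->(4,3) | p2:(3,4)->(2,4) | p3:(0,1)->(0,2)
Step 2: p0:(1,3)->(0,3)->EXIT | p1:(4,3)->(3,3) | p2:(2,4)->(1,4) | p3:(0,2)->(0,3)->EXIT
Step 3: p0:escaped | p1:(3,3)->(2,3) | p2:(1,4)->(0,4) | p3:escaped
Step 4: p0:escaped | p1:(2,3)->(1,3) | p2:(0,4)->(0,3)->EXIT | p3:escaped
Step 5: p0:escaped | p1:(1,3)->(0,3)->EXIT | p2:escaped | p3:escaped

ESCAPED ESCAPED ESCAPED ESCAPED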